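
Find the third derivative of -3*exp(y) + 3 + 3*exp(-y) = (-3*exp(2*y) - 3)*exp(-y)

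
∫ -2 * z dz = -z^2 + C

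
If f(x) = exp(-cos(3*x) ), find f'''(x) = 27*(3 - cos(3*x))*exp(-cos(3*x))*sin(3*x)*cos(3*x)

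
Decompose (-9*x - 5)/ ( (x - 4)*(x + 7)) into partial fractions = -58/(11*(x + 7)) - 41/(11*(x - 4))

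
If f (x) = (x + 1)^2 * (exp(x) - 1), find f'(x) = x^2*exp(x) + 4*x*exp(x) - 2*x + 3*exp(x) - 2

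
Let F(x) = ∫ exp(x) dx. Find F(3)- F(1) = -E + exp(3)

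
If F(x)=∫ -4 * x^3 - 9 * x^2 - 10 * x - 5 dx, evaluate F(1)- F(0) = -14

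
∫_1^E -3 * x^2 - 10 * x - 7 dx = (-1 + (2 + E)^2)*(-E - 1) + 16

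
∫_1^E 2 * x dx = -1 + exp(2)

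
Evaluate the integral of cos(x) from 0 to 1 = sin(1)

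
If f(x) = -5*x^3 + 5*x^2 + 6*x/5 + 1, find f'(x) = -15*x^2 + 10*x + 6/5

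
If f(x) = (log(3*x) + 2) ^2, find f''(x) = (-2*log(x) - 2*log(3) - 2)/x^2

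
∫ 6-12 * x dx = -6*x^2 + 6*x + C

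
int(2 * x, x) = x^2 + C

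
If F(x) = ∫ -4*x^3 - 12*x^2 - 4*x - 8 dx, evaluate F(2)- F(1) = -57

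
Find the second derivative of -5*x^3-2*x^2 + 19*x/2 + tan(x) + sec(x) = -30*x + 2*tan(x)^3 + 2*tan(x)^2*sec(x) + 2*tan(x) + sec(x) - 4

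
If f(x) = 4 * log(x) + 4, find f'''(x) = 8/x^3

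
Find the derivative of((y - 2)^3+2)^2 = 6*y^5 - 60*y^4 + 240*y^3 - 468*y^2 + 432*y - 144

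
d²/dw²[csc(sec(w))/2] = tan(w)^2*cot(sec(w))^2*csc(sec(w))*sec(w)^2 - tan(w)^2*cot(sec(w))*csc(sec(w))*sec(w) + tan(w)^2*csc(sec(w))*sec(w)^2/2 - cot(sec(w))*csc(sec(w))*sec(w)/2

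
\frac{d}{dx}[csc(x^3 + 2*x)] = -2*(3*x^2 + 2)*cos(x*(x^2 + 2))/(1 - cos(2*x*(x^2 + 2)))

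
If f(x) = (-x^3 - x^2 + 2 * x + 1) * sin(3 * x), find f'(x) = -3*x^3*cos(3*x) - 3*sqrt(2)*x^2*sin(3*x + pi/4) - 2*x*sin(3*x) + 6*x*cos(3*x) + 2*sin(3*x) + 3*cos(3*x)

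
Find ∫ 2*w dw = w^2 + C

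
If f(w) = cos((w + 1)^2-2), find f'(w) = -2*(w + 1)*sin(w^2 + 2*w - 1)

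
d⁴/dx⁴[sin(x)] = sin(x)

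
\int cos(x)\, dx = sin(x) + C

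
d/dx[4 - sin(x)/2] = -cos(x)/2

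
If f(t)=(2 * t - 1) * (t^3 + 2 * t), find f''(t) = 24*t^2 - 6*t + 8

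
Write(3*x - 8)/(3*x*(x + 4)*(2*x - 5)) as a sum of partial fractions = -2/(195*(2*x - 5)) - 5/(39*(x + 4)) + 2/(15*x)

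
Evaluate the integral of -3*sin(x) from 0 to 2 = -3 + 3*cos(2)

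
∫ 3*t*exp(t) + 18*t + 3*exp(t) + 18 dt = 3*t*(3*t + exp(t) + 6) + C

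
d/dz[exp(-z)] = -exp(-z)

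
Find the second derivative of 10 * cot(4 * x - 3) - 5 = 320*cos(4*x - 3)/sin(4*x - 3)^3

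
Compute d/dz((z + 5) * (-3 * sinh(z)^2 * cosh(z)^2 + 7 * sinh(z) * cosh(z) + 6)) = -3*z*sinh(4*z)/2 + 7*z*cosh(2*z) - 3*(cosh(2*z) - 1)^2/4 + 7*sinh(2*z)/2 - 15*sinh(4*z)/2 + 67*cosh(2*z)/2 + 15/2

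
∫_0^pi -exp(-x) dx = -1 + exp(-pi)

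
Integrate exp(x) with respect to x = exp(x) + C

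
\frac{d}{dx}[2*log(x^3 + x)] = (6*x^2 + 2)/(x^3 + x)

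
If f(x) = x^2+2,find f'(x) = 2*x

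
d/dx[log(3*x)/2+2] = 1/(2*x)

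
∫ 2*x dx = x^2 + C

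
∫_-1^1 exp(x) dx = E - exp(-1)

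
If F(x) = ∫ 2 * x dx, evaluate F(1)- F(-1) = 0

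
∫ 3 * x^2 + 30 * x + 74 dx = x^3 + 15*x^2 + 74*x + C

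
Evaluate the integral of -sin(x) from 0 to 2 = -1 + cos(2)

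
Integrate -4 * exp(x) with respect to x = -4*exp(x) + C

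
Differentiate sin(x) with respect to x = cos(x)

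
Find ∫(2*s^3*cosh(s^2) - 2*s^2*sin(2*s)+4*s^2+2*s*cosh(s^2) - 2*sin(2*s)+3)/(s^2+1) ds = 4*s + cos(2*s) + sinh(s^2) + acot(s) + C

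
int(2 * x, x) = x^2 + C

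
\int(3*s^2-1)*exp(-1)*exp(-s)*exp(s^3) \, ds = exp(s^3 - s - 1) + C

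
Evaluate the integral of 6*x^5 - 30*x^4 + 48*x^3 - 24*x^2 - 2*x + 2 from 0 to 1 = 0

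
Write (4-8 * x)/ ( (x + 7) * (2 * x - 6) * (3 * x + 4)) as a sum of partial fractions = -66/(221*(3*x + 4)) + 3/(17*(x + 7)) - 1/(13*(x - 3))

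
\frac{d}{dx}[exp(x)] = exp(x)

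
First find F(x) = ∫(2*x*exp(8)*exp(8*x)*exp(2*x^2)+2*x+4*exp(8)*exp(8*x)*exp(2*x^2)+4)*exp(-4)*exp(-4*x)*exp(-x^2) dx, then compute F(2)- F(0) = -exp(4) - exp(-16) + exp(-4) + exp(16)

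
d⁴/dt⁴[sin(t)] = sin(t)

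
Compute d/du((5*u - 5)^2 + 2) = 50*u - 50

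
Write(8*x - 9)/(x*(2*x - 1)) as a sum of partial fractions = -10/(2*x - 1) + 9/x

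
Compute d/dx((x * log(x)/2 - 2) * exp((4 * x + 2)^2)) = 16*x^2*exp(16*x^2 + 16*x + 4)*log(x) + 8*x*exp(16*x^2 + 16*x + 4)*log(x) - 64*x*exp(16*x^2 + 16*x + 4) + exp(16*x^2 + 16*x + 4)*log(x)/2 - 63*exp(16*x^2 + 16*x + 4)/2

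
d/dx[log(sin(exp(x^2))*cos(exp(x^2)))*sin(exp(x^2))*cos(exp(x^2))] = 2*x*(log(sin(2*exp(x^2))/2) + 1)*exp(x^2)*cos(2*exp(x^2))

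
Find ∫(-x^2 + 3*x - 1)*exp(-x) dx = x*(x - 1)*exp(-x) + C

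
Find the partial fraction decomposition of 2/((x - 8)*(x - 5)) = -2/(3*(x - 5)) + 2/(3*(x - 8))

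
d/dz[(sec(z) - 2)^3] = 3*(2*cos(z) - 1)^2*sin(z)/cos(z)^4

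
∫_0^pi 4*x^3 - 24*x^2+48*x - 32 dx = -16 + (-2 + pi)^4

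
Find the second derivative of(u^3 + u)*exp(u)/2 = u^3*exp(u)/2 + 3*u^2*exp(u) + 7*u*exp(u)/2 + exp(u)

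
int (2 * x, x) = x^2 + C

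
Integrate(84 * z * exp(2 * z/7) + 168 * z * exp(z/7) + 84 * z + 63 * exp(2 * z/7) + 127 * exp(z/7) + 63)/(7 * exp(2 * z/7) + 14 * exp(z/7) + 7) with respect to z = ((exp(z/7) + 1)*(6*z^2 + 9*z + 4) + exp(z/7))/(exp(z/7) + 1) + C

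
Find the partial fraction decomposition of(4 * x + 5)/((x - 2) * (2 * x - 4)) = 2/(x - 2) + 13/(2*(x - 2)^2)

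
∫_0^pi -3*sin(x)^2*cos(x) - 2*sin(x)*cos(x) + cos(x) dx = 0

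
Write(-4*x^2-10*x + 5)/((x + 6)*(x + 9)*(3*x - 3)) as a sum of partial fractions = -229/(90*(x + 9)) + 79/(63*(x + 6)) - 3/(70*(x - 1))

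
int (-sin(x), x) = cos(x) + C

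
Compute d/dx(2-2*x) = -2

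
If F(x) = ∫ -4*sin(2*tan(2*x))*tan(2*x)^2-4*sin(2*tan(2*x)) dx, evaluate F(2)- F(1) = cos(2*tan(4)) - cos(2*tan(2))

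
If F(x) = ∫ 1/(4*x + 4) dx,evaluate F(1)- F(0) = log(2)/4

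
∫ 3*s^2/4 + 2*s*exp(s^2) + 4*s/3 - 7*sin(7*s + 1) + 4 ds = s^3/4 + 2*s^2/3 + 4*s + exp(s^2) + cos(7*s + 1) + C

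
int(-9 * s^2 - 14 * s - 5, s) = -3*s^3 - 7*s^2 - 5*s + C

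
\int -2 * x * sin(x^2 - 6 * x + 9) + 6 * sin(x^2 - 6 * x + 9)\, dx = cos((x - 3)^2) + C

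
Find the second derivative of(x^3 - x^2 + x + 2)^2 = 30*x^4 - 40*x^3 + 36*x^2 + 12*x - 6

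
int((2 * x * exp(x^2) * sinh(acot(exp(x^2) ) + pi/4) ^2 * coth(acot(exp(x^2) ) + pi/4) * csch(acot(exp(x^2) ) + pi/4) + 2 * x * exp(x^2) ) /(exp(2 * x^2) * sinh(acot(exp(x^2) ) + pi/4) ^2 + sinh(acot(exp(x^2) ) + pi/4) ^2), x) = coth(acot(exp(x^2)) + pi/4) + csch(acot(exp(x^2)) + pi/4) + C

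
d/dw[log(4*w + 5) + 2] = 4/(4*w + 5)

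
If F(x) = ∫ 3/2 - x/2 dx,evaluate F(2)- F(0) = 2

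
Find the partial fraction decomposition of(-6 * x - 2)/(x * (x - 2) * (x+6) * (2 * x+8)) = -17/(96*(x + 6)) + 11/(48*(x + 4)) - 7/(96*(x - 2)) + 1/(48*x)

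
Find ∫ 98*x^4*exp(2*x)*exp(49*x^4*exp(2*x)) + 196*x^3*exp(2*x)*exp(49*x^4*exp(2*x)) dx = exp(49*x^4*exp(2*x)) + C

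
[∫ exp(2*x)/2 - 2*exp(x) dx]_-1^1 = -(-2 + exp(-1)/2)^2 + (-2 + E/2)^2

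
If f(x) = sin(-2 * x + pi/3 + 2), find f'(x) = -2*cos(-2*x + pi/3 + 2)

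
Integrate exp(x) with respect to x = exp(x) + C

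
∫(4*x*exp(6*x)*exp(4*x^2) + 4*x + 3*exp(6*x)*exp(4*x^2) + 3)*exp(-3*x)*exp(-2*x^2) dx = 2*sinh(x*(2*x + 3)) + C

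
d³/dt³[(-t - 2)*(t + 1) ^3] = -24*t - 30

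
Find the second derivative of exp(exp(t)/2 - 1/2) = exp(t + exp(t)/2 - 1/2)/2 + exp(2*t + exp(t)/2 - 1/2)/4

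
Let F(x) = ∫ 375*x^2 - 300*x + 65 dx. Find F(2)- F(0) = 530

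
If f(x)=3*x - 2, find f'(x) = 3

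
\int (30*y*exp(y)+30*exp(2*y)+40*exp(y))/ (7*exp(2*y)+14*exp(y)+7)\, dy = 5*(6*y*exp(y) + 9*exp(y) + 7)/(7*(exp(y) + 1)) + C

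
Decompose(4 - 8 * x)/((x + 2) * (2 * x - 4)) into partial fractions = -5/(2*(x + 2)) - 3/(2*(x - 2))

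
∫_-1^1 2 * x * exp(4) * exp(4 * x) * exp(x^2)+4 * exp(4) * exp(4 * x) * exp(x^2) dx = -E + exp(9)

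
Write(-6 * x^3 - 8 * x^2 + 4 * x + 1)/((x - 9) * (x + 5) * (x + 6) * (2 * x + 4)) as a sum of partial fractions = -197/(24*(x + 6)) + 177/(28*(x + 5)) - 3/(88*(x + 2)) - 997/(924*(x - 9))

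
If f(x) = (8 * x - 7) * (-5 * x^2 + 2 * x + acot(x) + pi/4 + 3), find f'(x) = (-120*x^4 + 102*x^3 + 8*x^2*acot(x) - 110*x^2 + 2*pi*x^2 + 94*x + 8*acot(x) + 2*pi + 17)/(x^2 + 1)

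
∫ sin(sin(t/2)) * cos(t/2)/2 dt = -cos(sin(t/2)) + C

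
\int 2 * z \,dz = z^2 + C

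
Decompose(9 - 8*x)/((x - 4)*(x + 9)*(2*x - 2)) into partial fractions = 81/(260*(x + 9)) - 1/(60*(x - 1)) - 23/(78*(x - 4))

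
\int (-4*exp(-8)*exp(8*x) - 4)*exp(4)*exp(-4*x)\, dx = -2*sinh(4*x - 4) + C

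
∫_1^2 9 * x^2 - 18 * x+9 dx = 3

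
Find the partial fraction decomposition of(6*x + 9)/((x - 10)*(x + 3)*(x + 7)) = -33/(68*(x + 7)) + 9/(52*(x + 3)) + 69/(221*(x - 10))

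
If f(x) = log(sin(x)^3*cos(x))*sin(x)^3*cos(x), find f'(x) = (-4*log(sin(x)^3*cos(x))*sin(x)^2 + 3*log(sin(x)^3*cos(x)) - 4*sin(x)^2 + 3)*sin(x)^2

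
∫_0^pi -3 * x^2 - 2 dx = -pi^3 - 2*pi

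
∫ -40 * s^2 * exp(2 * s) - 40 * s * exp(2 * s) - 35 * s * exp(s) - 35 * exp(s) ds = 5*s*(-4*s*exp(s) - 7)*exp(s) + C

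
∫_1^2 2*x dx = 3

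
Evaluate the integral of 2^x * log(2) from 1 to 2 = 2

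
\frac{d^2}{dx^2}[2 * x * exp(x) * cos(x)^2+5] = (-4*x*sin(2*x) - 3*x*cos(2*x) + x - 4*sin(2*x) + 2*cos(2*x) + 2)*exp(x)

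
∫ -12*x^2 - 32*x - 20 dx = -4*x^3 - 16*x^2 - 20*x + C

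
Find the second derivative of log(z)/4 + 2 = -1/(4*z^2)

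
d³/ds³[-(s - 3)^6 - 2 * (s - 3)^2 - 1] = -120*s^3 + 1080*s^2 - 3240*s + 3240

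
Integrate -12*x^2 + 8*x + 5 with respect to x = -4*x^3 + 4*x^2 + 5*x + C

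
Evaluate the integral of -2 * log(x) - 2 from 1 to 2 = -4*log(2)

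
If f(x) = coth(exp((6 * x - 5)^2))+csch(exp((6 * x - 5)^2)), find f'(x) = -12*(6*x*cosh(exp(25)*exp(-60*x)*exp(36*x^2)) + 6*x - 5*cosh(exp(25)*exp(-60*x)*exp(36*x^2)) - 5)*exp(25)*exp(-60*x)*exp(36*x^2)/sinh(exp(25)*exp(-60*x)*exp(36*x^2))^2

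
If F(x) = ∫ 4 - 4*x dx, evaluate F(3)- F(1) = -8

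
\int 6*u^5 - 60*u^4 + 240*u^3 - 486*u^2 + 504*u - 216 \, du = u^6 - 12*u^5 + 60*u^4 - 162*u^3 + 252*u^2 - 216*u + C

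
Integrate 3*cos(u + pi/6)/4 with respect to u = 3*sin(u + pi/6)/4 + C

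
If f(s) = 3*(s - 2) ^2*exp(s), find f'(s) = 3*s^2*exp(s) - 6*s*exp(s)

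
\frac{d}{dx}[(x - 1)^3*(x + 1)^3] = 6*x^5 - 12*x^3 + 6*x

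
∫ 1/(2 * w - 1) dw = log(2*w - 1)/2 + C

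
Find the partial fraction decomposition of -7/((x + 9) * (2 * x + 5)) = -14/(13*(2*x + 5)) + 7/(13*(x + 9))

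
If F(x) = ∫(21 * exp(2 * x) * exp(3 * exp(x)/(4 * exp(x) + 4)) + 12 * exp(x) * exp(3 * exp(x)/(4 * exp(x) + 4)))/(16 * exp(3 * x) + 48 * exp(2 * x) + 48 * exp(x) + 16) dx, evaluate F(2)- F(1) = -3*exp(3*E/(4*(1 + E)) + 1)/(4*(1 + E)) + 3*exp(3*exp(2)/(4*(1 + exp(2))) + 2)/(4*(1 + exp(2)))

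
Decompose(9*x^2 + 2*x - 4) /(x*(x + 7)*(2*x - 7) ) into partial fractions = 151/(49*(2*x - 7)) + 141/(49*(x + 7)) + 4/(49*x)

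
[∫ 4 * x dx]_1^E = -2 + 2*exp(2)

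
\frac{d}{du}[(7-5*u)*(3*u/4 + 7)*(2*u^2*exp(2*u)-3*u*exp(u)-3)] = -15*u^4*exp(2*u) - 149*u^3*exp(2*u) + 45*u^3*exp(u)/4 + 35*u^2*exp(2*u)/2 + 123*u^2*exp(u) + 196*u*exp(2*u) + 63*u*exp(u)/2 + 45*u/2 - 147*exp(u) + 357/4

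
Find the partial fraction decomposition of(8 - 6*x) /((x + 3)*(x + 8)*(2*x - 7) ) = -4/(23*(2*x - 7)) + 56/(115*(x + 8)) - 2/(5*(x + 3))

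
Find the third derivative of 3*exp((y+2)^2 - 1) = 24*y^3*exp(y^2 + 4*y + 3) + 144*y^2*exp(y^2 + 4*y + 3) + 324*y*exp(y^2 + 4*y + 3) + 264*exp(y^2 + 4*y + 3)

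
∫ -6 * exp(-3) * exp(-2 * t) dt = 3*exp(-2*t - 3) + C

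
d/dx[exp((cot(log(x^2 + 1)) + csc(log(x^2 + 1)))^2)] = -4*x*(cos(log(x^2 + 1)) + 1)^2*exp(2*cos(log(x^2 + 1))/sin(log(x^2 + 1))^2)*exp(sin(log(x^2 + 1))^(-2))*exp(tan(log(x^2 + 1))^(-2))/((x^2 + 1)*sin(log(x^2 + 1))^3)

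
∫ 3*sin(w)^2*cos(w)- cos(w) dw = -sin(w)*cos(w)^2 + C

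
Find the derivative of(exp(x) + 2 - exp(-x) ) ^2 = (2*exp(4*x) + 4*exp(3*x) + 4*exp(x) - 2)*exp(-2*x)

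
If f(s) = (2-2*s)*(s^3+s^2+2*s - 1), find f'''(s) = -48*s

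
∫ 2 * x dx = x^2 + C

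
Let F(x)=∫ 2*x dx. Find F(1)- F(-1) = 0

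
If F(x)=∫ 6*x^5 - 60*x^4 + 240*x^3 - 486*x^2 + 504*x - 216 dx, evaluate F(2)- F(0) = -80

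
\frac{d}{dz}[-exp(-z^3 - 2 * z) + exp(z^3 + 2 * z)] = (3*z^2*exp(2*z^3 + 4*z) + 3*z^2 + 2*exp(2*z^3 + 4*z) + 2)*exp(-z^3 - 2*z)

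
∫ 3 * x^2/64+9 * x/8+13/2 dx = x^3/64 + 9*x^2/16 + 13*x/2 + C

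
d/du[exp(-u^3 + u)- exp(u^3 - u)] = -3*u^2*exp(-u^3 + u) - 3*u^2*exp(u^3 - u) + exp(-u^3 + u) + exp(u^3 - u)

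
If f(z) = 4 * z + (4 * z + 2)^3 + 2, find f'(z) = 192*z^2 + 192*z + 52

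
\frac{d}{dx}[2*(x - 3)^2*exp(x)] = 2*x^2*exp(x) - 8*x*exp(x) + 6*exp(x)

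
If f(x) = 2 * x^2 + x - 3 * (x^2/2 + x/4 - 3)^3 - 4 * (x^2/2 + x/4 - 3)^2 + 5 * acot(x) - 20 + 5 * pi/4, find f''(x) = (-360*x^8 - 360*x^7 + 1380*x^6 + 375*x^5 + 2236*x^4 + 1830*x^3 - 1108*x^2 + 1415*x - 1604)/(32*x^4 + 64*x^2 + 32)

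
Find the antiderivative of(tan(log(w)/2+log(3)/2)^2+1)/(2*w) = tan(log(3*w)/2) + C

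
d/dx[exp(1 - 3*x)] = -3*exp(1 - 3*x)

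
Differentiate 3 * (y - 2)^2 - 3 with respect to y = 6*y - 12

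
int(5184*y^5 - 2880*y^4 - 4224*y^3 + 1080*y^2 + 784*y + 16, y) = 864*y^6 - 576*y^5 - 1056*y^4 + 360*y^3 + 392*y^2 + 16*y + C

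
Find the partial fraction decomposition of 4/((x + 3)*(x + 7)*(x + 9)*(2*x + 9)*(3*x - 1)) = 81/(44660*(3*x - 1)) + 64/(3915*(2*x + 9)) + 1/(756*(x + 9)) - 1/(220*(x + 7)) - 1/(180*(x + 3))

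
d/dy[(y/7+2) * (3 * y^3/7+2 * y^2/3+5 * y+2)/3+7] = 4*y^3/49 + 20*y^2/21 + 86*y/63 + 24/7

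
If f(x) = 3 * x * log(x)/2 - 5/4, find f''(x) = 3/(2*x)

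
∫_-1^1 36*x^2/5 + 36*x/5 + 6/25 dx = 132/25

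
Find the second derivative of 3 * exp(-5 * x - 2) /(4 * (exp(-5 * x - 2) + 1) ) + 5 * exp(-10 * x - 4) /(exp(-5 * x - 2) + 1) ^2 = (-1075*exp(5*x + 2) + 2000*exp(10*x + 4) + 75*exp(15*x + 6))/(4*exp(8)*exp(20*x) + 16*exp(6)*exp(15*x) + 24*exp(4)*exp(10*x) + 16*exp(2)*exp(5*x) + 4)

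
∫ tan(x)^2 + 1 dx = tan(x) + C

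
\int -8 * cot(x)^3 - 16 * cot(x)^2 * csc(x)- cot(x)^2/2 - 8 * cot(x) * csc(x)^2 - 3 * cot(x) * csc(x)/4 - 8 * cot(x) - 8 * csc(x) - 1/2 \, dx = 4*(cot(x) + csc(x))^2 + cot(x)/2 + 3*csc(x)/4 + C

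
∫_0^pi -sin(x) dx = -2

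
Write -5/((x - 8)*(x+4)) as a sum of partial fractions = 5/(12*(x + 4)) - 5/(12*(x - 8))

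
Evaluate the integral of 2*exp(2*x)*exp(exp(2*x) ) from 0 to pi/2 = -E + exp(exp(pi))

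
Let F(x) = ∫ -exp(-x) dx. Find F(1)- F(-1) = -E + exp(-1)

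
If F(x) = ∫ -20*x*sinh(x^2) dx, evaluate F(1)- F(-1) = 0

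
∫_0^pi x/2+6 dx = -36 + (pi/2 + 6)^2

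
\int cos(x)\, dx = sin(x) + C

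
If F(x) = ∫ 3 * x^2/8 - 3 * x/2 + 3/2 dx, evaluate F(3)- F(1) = 1/4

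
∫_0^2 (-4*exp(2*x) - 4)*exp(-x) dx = -4*exp(2) + 4*exp(-2)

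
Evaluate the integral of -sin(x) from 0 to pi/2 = -1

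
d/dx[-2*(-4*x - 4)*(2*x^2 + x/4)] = 48*x^2 + 36*x + 2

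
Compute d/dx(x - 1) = 1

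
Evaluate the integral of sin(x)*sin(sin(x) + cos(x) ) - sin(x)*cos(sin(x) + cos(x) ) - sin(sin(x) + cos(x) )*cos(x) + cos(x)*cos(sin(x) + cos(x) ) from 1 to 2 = sqrt(2)*(-sin(pi/4 + sqrt(2)*sin(pi/4 + 1)) + sin(sqrt(2)*sin(pi/4 + 2) + pi/4))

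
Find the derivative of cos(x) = -sin(x)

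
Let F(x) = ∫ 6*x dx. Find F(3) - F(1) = 24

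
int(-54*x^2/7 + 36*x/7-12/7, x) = -18*x^3/7 + 18*x^2/7 - 12*x/7 + C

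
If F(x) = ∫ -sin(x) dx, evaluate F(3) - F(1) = cos(3) - cos(1)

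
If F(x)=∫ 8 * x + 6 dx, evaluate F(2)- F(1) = 18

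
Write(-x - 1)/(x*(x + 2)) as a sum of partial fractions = -1/(2*(x + 2)) - 1/(2*x)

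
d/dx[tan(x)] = cos(x)^(-2)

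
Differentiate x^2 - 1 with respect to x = 2*x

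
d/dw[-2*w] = -2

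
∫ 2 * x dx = x^2 + C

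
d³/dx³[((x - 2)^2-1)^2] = 24*x - 48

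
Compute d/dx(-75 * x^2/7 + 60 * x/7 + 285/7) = 60/7 - 150*x/7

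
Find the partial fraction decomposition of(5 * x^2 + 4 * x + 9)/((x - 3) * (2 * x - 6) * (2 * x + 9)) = 41/(50*(2*x + 9)) + 21/(25*(x - 3)) + 11/(5*(x - 3)^2)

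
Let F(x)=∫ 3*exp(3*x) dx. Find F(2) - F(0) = -1 + exp(6)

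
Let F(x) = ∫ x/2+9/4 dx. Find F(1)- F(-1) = 9/2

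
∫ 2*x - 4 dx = x^2 - 4*x + C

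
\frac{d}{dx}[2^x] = 2^x*log(2)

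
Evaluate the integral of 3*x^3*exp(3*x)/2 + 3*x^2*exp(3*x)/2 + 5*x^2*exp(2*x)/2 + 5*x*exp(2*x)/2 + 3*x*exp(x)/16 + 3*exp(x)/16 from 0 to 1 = 3*E/16 + 5*exp(2)/4 + exp(3)/2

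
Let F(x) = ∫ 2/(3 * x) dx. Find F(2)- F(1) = 2*log(2)/3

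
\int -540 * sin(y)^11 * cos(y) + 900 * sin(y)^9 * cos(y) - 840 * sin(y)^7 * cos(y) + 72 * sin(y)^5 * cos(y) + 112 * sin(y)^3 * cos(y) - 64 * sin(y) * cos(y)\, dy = (-45*sin(y)^10 + 90*sin(y)^8 - 105*sin(y)^6 + 12*sin(y)^4 + 28*sin(y)^2 - 32)*sin(y)^2 + C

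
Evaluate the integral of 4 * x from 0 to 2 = 8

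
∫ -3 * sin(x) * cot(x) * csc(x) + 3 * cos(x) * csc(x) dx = 0 + C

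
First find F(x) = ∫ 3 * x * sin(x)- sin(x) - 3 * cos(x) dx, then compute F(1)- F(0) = -2*cos(1) - 1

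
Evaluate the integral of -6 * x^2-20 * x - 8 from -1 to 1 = -20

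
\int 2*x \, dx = x^2 + C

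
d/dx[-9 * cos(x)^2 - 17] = 9*sin(2*x)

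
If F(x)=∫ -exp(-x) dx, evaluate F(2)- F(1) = -exp(-1) + exp(-2)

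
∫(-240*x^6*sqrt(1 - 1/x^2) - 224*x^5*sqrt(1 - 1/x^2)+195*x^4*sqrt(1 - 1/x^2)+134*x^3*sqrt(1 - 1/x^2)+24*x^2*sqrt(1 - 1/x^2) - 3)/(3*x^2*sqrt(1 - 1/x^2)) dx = -16*x^5 - 56*x^4/3 + 65*x^3/3 + 67*x^2/3 + 8*x + acsc(x) + C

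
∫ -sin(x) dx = cos(x) + C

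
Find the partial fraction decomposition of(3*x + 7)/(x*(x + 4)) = 5/(4*(x + 4)) + 7/(4*x)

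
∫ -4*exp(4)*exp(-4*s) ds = exp(4 - 4*s) + C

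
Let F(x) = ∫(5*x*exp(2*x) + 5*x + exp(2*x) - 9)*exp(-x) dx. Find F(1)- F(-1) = -8*E + 8*exp(-1)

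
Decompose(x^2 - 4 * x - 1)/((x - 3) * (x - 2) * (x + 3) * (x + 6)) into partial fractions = -59/(216*(x + 6)) + 2/(9*(x + 3)) + 1/(8*(x - 2)) - 2/(27*(x - 3))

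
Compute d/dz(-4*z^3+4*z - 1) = 4 - 12*z^2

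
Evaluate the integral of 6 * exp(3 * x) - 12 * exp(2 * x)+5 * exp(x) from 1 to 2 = -2*(-1 + E)^3 - exp(2) + E + 2*(-1 + exp(2))^3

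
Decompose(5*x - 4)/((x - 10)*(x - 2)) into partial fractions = -3/(4*(x - 2)) + 23/(4*(x - 10))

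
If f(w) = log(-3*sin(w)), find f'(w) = 1/tan(w)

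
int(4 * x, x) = 2*x^2 + C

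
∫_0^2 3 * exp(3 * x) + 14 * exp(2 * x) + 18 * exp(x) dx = -38 + 2*exp(2) + (2 + exp(2))^2 + (2 + exp(2))^3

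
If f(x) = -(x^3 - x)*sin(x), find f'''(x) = x^3*cos(x) + 9*x^2*sin(x) - 19*x*cos(x) - 9*sin(x)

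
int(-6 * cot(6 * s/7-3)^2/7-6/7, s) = cot(6*s/7 - 3) + C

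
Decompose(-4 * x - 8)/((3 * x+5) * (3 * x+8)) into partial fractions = -8/(9*(3*x + 8)) - 4/(9*(3*x + 5))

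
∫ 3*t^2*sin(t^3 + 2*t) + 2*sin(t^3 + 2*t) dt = -cos(t*(t^2 + 2)) + C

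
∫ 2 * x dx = x^2 + C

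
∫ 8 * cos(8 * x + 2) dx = sin(8*x + 2) + C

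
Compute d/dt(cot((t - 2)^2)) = 2*(2 - t)/sin(t^2 - 4*t + 4)^2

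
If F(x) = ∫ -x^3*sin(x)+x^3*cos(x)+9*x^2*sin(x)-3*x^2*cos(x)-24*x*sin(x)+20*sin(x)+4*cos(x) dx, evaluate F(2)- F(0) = 8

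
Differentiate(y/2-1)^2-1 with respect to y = y/2 - 1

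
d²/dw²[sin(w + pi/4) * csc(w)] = sqrt(2)*cos(w)/sin(w)^3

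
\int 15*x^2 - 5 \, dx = 5*x^3 - 5*x + C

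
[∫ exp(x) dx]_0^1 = -1 + E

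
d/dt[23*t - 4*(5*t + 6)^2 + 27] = -200*t - 217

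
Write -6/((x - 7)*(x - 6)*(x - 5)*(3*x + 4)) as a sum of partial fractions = 81/(5225*(3*x + 4)) - 3/(19*(x - 5)) + 3/(11*(x - 6)) - 3/(25*(x - 7))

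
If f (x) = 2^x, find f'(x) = 2^x*log(2)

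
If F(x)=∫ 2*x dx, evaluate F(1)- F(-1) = 0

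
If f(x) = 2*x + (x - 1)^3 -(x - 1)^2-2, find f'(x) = 3*x^2 - 8*x + 7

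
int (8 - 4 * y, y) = -2*y^2 + 8*y + C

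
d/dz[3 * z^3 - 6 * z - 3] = 9*z^2 - 6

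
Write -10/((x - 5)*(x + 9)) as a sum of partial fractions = 5/(7*(x + 9)) - 5/(7*(x - 5))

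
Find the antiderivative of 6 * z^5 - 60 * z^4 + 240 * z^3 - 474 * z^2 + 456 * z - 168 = z^6 - 12*z^5 + 60*z^4 - 158*z^3 + 228*z^2 - 168*z + C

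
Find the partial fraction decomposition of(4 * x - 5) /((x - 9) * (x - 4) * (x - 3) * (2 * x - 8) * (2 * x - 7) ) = -72/(11*(2*x - 7)) + 7/(12*(x - 3)) + 67/(25*(x - 4)) - 11/(10*(x - 4)^2) + 31/(3300*(x - 9))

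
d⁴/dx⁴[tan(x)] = 24*tan(x)^5 + 40*tan(x)^3 + 16*tan(x)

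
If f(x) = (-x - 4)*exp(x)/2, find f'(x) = -x*exp(x)/2 - 5*exp(x)/2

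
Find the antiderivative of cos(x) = sin(x) + C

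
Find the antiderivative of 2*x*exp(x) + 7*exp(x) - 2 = (2*x + 5)*(exp(x) - 1) + C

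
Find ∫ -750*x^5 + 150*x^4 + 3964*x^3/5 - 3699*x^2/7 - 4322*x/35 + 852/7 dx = -125*x^6 + 30*x^5 + 991*x^4/5 - 1233*x^3/7 - 2161*x^2/35 + 852*x/7 + C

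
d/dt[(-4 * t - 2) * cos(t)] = 4*t*sin(t) + 2*sin(t) - 4*cos(t)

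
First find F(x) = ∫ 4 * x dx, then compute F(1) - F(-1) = 0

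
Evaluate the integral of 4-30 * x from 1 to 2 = -41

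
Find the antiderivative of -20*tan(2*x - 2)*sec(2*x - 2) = -10/cos(2*x - 2) + C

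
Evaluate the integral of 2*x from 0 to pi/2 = pi^2/4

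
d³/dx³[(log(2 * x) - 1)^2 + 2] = (4*log(x) - 10 + 4*log(2))/x^3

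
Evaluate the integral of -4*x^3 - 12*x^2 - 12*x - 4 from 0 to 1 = -15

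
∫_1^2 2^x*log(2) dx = 2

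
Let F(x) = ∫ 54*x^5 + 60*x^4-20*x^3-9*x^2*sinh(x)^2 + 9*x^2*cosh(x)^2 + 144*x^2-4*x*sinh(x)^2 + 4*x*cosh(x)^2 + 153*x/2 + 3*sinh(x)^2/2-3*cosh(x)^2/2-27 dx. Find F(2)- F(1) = 5253/4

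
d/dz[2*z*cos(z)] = -2*z*sin(z) + 2*cos(z)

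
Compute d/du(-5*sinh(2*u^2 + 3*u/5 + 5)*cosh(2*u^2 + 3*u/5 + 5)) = -(20*u + 3)*cosh(4*u^2 + 6*u/5 + 10)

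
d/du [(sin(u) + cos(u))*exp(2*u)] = (sin(u) + 3*cos(u))*exp(2*u)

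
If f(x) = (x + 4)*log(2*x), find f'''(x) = (8 - x)/x^3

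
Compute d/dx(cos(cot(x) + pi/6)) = sin(pi/6 + 1/tan(x))/sin(x)^2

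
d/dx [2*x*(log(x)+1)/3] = 2*log(x)/3 + 4/3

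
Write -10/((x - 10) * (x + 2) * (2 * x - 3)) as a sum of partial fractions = 40/(119*(2*x - 3)) - 5/(42*(x + 2)) - 5/(102*(x - 10))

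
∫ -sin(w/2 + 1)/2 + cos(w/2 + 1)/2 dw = sqrt(2)*sin(w/2 + pi/4 + 1) + C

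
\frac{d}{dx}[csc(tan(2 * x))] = -2*cos(tan(2*x))/(sin(tan(2*x))^2*cos(2*x)^2)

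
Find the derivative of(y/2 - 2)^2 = y/2 - 2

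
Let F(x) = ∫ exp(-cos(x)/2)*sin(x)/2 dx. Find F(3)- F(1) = -exp(-cos(1)/2) + exp(-cos(3)/2)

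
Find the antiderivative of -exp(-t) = exp(-t) + C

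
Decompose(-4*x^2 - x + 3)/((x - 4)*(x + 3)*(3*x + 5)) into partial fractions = 29/(34*(3*x + 5)) - 15/(14*(x + 3)) - 65/(119*(x - 4))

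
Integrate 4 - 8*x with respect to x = -4*x^2 + 4*x + C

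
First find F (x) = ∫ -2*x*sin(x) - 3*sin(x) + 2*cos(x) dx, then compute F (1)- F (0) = -3 + 5*cos(1)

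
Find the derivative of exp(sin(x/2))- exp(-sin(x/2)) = (exp(sin(x/2)) + exp(-sin(x/2)))*cos(x/2)/2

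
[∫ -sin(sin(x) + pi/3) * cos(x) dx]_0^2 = -1/2 + cos(sin(2) + pi/3)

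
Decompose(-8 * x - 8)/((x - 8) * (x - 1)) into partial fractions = 16/(7*(x - 1)) - 72/(7*(x - 8))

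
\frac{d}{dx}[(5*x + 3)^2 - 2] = 50*x + 30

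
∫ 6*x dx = 3*x^2 + C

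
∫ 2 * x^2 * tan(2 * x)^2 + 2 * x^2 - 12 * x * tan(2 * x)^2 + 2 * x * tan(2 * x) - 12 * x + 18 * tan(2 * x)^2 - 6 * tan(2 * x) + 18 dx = (x - 3)^2*tan(2*x) + C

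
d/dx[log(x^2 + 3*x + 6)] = (2*x + 3)/(x^2 + 3*x + 6)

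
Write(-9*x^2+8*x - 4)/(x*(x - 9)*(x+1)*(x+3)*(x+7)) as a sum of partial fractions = -167/(896*(x + 7)) + 109/(288*(x + 3)) - 7/(40*(x + 1)) - 661/(17280*(x - 9)) + 4/(189*x)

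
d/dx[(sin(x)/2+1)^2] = (sin(x)/2 + 1)*cos(x)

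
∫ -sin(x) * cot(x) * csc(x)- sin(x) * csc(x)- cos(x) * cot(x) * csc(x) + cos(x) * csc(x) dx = 1/tan(x) + C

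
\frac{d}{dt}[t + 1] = 1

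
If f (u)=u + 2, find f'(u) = 1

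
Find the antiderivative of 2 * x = x^2 + C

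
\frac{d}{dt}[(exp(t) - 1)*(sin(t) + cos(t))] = 2*exp(t)*cos(t) + sin(t) - cos(t)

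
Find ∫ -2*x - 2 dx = -x^2 - 2*x + C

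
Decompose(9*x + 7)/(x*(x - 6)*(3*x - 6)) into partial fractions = -25/(24*(x - 2)) + 61/(72*(x - 6)) + 7/(36*x)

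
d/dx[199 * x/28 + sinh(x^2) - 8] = 2*x*cosh(x^2) + 199/28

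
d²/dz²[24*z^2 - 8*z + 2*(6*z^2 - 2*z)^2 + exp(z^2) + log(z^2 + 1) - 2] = (4*z^6*exp(z^2) + 864*z^6 - 288*z^5 + 10*z^4*exp(z^2) + 1792*z^4 - 576*z^3 + 8*z^2*exp(z^2) + 990*z^2 - 288*z + 2*exp(z^2) + 66)/(z^4 + 2*z^2 + 1)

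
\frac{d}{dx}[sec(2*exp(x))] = 2*exp(x)*tan(2*exp(x))*sec(2*exp(x))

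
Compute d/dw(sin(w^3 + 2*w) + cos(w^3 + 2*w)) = -3*w^2*sin(w^3 + 2*w) + 3*w^2*cos(w^3 + 2*w) - 2*sin(w^3 + 2*w) + 2*cos(w^3 + 2*w)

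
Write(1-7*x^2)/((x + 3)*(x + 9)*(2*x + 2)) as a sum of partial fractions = -283/(48*(x + 9)) + 31/(12*(x + 3)) - 3/(16*(x + 1))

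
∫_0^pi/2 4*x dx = pi^2/2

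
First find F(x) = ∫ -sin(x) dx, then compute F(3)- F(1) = cos(3) - cos(1)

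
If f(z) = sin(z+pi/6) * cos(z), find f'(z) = cos(2*z + pi/6)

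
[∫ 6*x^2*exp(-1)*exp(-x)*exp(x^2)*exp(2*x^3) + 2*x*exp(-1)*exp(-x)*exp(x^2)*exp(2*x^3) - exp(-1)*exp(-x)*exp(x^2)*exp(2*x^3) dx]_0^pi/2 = -exp(-1) + exp(-pi/2 - 1 + pi^2/4 + pi^3/4)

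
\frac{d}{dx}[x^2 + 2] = 2*x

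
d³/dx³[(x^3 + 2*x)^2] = 120*x^3 + 96*x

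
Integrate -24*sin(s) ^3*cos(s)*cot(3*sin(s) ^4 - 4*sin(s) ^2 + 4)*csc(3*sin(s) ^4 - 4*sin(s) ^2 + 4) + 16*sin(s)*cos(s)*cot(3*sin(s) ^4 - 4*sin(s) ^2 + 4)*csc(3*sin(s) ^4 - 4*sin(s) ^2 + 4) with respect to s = 2*csc(3*sin(s)^4 - 4*sin(s)^2 + 4) + C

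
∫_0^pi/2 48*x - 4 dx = -2*pi + 6*pi^2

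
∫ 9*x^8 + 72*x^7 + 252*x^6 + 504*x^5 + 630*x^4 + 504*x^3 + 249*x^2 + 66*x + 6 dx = x^9 + 9*x^8 + 36*x^7 + 84*x^6 + 126*x^5 + 126*x^4 + 83*x^3 + 33*x^2 + 6*x + C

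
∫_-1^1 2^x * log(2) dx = 3/2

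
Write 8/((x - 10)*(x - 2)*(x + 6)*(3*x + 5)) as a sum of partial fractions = 216/(5005*(3*x + 5)) - 1/(208*(x + 6)) - 1/(88*(x - 2)) + 1/(560*(x - 10))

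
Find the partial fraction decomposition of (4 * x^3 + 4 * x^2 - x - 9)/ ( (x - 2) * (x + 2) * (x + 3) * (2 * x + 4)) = 39/(5*(x + 3)) - 193/(32*(x + 2)) + 23/(8*(x + 2)^2) + 37/(160*(x - 2))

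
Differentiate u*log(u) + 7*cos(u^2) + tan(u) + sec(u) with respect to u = -14*u*sin(u^2) + log(u) + tan(u)^2 + tan(u)*sec(u) + 2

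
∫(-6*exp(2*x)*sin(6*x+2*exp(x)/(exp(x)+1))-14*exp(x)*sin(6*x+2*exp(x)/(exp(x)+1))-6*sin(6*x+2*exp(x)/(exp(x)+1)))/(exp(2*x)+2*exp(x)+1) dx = cos(2*(3*x*(exp(x) + 1) + exp(x))/(exp(x) + 1)) + C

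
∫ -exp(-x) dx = exp(-x) + C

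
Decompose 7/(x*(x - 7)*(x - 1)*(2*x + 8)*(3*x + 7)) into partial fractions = -81/(2800*(3*x + 7)) + 7/(2200*(x + 4)) - 7/(600*(x - 1)) + 1/(3696*(x - 7)) + 1/(56*x)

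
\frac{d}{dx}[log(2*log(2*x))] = 1/(x*log(x) + x*log(2))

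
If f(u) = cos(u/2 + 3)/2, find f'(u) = -sin(u/2 + 3)/4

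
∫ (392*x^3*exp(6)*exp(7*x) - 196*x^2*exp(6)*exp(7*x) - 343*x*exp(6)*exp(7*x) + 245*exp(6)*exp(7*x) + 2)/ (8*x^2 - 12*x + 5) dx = (7*x + 6)*exp(7*x + 6) - acot(4*x - 3) + C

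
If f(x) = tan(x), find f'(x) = cos(x)^(-2)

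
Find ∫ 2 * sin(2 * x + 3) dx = -cos(2*x + 3) + C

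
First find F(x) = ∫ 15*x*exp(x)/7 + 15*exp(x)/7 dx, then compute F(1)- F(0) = 15*E/7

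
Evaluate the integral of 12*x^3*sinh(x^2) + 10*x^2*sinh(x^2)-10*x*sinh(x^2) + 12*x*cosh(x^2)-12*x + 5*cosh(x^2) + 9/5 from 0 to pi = -6*pi^2 + 5 + 9*pi/5 + (-5 + 5*pi + 6*pi^2)*cosh(pi^2)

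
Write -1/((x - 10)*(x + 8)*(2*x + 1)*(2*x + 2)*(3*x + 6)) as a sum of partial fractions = 8/(2835*(2*x + 1)) - 1/(68040*(x + 8)) + 1/(1296*(x + 2)) - 1/(462*(x + 1)) - 1/(299376*(x - 10))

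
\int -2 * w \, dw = -w^2 + C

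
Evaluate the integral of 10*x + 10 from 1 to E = -20 + 5*(1 + E)^2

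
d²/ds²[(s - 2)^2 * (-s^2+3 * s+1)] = -12*s^2 + 42*s - 30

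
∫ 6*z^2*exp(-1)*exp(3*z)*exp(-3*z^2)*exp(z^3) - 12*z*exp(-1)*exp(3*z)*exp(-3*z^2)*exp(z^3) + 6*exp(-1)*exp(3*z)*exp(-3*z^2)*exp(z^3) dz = 2*exp((z - 1)^3) + C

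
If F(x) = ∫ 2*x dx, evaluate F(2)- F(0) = 4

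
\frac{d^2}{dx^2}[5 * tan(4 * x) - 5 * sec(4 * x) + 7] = 160*tan(4*x)^3 - 160*tan(4*x)^2*sec(4*x) + 160*tan(4*x) - 80*sec(4*x)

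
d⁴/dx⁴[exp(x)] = exp(x)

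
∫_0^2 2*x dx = 4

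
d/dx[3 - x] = -1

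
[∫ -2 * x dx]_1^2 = -3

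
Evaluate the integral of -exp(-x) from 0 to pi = -1 + exp(-pi)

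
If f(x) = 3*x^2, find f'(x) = 6*x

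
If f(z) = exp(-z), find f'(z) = -exp(-z)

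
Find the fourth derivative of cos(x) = cos(x)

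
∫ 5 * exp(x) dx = 5*exp(x) + C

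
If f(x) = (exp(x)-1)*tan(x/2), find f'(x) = exp(x)*tan(x/2) + exp(x)/(2*cos(x/2)^2) - 1/(2*cos(x/2)^2)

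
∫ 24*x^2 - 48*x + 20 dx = 8*x^3 - 24*x^2 + 20*x + C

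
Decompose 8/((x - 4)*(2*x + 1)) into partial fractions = -16/(9*(2*x + 1)) + 8/(9*(x - 4))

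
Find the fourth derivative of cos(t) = cos(t)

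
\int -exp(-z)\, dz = exp(-z) + C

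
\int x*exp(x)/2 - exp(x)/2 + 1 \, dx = (x - 2)*(exp(x) + 2)/2 + C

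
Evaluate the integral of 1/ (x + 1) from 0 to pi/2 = -log(5) + log(5 + 5*pi/2)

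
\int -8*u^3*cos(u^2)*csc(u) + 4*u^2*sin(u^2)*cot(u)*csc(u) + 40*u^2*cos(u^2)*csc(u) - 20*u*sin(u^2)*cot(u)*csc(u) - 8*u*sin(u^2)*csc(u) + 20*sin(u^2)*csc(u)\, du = 4*u*(5 - u)*sin(u^2)*csc(u) + C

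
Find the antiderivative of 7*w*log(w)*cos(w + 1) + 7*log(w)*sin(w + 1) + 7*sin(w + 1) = 7*w*log(w)*sin(w + 1) + C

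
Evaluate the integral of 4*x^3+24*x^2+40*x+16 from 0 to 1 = 45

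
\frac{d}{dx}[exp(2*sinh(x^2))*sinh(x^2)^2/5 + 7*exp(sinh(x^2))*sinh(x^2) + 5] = 2*x*(2*exp(sinh(x^2))*sinh(x^2)^2/5 + 2*exp(sinh(x^2))*sinh(x^2)/5 + 7*sinh(x^2) + 7)*exp(sinh(x^2))*cosh(x^2)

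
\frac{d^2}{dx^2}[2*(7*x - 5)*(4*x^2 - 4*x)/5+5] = 336*x/5 - 192/5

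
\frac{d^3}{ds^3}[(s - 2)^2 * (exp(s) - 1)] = s^2*exp(s) + 2*s*exp(s) - 2*exp(s)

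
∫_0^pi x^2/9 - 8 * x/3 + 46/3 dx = (-4 + pi/3)^3 - 2*pi/3 + 64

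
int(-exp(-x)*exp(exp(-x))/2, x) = exp(exp(-x))/2 + C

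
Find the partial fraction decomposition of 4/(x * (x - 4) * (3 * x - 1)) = -36/(11*(3*x - 1)) + 1/(11*(x - 4)) + 1/x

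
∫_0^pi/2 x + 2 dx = -2 + (pi/2 + 2)^2/2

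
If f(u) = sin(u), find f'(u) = cos(u)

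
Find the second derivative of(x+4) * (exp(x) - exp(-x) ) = (x*exp(2*x) - x + 6*exp(2*x) - 2)*exp(-x)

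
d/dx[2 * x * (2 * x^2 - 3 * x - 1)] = 12*x^2 - 12*x - 2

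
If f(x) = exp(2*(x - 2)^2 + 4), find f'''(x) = 64*x^3*exp(2*x^2 - 8*x + 12) - 384*x^2*exp(2*x^2 - 8*x + 12) + 816*x*exp(2*x^2 - 8*x + 12) - 608*exp(2*x^2 - 8*x + 12)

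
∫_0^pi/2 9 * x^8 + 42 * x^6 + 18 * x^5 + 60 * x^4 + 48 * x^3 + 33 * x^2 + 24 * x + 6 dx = -1 + (1 + pi + pi^3/8)^3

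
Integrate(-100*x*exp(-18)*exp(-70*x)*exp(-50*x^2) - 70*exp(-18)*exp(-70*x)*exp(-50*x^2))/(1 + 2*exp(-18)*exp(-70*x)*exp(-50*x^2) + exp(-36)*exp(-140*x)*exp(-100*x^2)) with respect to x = 1/(exp(50*x^2 + 70*x + 18) + 1) + C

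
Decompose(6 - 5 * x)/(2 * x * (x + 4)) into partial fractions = -13/(4*(x + 4)) + 3/(4*x)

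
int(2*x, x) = x^2 + C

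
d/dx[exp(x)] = exp(x)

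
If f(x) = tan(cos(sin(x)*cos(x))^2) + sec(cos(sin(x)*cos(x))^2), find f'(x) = 4*(sin(sin(sin(x)*cos(x))^2 - 1) - 1)*sin(sin(x)*cos(x))*sin(x + pi/4)*cos(sin(x)*cos(x))*cos(x + pi/4)/cos(sin(sin(x)*cos(x))^2 - 1)^2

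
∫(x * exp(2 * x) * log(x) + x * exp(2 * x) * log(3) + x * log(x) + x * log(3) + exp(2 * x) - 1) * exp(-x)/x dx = 2*log(3*x)*sinh(x) + C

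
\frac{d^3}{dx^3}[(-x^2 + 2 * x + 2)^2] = 24*x - 24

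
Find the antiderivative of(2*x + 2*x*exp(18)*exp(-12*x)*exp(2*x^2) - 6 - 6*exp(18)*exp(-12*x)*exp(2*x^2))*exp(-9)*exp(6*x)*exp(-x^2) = 2*sinh((x - 3)^2) + C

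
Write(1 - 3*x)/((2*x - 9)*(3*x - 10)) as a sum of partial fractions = 27/(7*(3*x - 10)) - 25/(7*(2*x - 9))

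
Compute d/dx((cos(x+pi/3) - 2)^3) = -3*sin(x + pi/3)*cos(x + pi/3)^2 - 12*sin(x + pi/3) + 6*cos(2*x + pi/6)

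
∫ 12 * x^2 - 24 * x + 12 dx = 4*x^3 - 12*x^2 + 12*x + C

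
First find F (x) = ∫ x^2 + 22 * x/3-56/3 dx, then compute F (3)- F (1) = 2/3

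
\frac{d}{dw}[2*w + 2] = 2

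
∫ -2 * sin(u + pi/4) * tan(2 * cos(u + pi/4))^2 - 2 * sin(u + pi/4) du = tan(2*cos(u + pi/4)) + C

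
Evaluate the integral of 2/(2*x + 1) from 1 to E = -log(18) + log(6 + 12*E)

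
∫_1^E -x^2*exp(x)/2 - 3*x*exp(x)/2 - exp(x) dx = (-exp(2) - E - 1)*exp(E)/2 + 3*E/2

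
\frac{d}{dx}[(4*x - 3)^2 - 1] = 32*x - 24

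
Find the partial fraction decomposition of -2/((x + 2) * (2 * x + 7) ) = 4/(3*(2*x + 7)) - 2/(3*(x + 2))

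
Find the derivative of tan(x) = cos(x)^(-2)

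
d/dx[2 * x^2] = 4*x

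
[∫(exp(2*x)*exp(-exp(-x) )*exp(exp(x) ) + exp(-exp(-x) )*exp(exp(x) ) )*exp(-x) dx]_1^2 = -exp(E - exp(-1)) + exp(-exp(-2) + exp(2))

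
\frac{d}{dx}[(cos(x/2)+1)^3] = 3*sin(x/2)^3/2 - 3*sin(x/2) - 3*sin(x)/2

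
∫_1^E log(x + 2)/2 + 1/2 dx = -3*log(3)/2 + (1 + E/2)*log(2 + E)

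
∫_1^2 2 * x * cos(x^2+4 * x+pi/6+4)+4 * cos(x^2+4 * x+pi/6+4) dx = sin(pi/6 + 16) - sin(pi/6 + 9)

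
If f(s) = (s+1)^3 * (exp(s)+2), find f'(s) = s^3*exp(s) + 6*s^2*exp(s) + 6*s^2 + 9*s*exp(s) + 12*s + 4*exp(s) + 6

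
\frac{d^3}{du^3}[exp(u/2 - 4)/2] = exp(u/2 - 4)/16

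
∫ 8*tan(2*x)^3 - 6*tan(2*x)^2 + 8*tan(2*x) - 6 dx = (2*tan(2*x) - 3)*tan(2*x) + C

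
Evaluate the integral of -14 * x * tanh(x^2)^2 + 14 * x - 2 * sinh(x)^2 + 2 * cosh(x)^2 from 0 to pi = 2*pi + 7*tanh(pi^2)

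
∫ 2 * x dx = x^2 + C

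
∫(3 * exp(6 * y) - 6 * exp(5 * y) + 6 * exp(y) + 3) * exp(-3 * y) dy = (-(1 - exp(y))*exp(y) - 1)^3*exp(-3*y) + C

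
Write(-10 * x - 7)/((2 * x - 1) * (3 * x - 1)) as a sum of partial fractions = 31/(3*x - 1) - 24/(2*x - 1)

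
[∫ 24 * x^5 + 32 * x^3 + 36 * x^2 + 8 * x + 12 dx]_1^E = -49 + (3 + 2*E + 2*exp(3))^2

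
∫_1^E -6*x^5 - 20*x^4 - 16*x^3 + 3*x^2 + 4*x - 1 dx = (1 + E)^3*(-exp(3) - exp(2) - 1 + 2*E) + 8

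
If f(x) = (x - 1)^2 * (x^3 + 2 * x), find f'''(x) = 60*x^2 - 48*x + 18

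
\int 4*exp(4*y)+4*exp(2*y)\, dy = (exp(2*y) + 1)^2 + C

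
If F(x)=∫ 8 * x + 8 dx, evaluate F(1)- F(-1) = 16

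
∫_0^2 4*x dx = 8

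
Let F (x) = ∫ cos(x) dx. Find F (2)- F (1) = -sin(1) + sin(2)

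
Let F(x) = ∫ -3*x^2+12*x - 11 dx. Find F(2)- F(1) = 0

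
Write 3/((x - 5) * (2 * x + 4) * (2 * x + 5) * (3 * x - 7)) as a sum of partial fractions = -81/(6032*(3*x - 7)) - 4/(145*(2*x + 5)) + 3/(182*(x + 2)) + 1/(560*(x - 5))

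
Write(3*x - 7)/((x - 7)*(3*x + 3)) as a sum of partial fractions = 5/(12*(x + 1)) + 7/(12*(x - 7))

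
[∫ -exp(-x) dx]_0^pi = -1 + exp(-pi)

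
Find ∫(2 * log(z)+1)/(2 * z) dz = (log(z) + 1)*log(z)/2 + C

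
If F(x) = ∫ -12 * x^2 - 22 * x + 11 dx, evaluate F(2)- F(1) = -50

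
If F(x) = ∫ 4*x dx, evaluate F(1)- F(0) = 2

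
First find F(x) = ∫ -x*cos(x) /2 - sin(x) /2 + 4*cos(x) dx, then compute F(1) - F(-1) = 8*sin(1)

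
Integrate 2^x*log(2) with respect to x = 2^x + C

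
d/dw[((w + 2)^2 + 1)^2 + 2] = 4*w^3 + 24*w^2 + 52*w + 40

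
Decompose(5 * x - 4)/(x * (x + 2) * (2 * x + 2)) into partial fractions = -7/(2*(x + 2)) + 9/(2*(x + 1)) - 1/x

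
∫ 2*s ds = s^2 + C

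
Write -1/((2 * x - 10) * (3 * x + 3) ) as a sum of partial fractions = 1/(36*(x + 1)) - 1/(36*(x - 5))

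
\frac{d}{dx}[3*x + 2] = 3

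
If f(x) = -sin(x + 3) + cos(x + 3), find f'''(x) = sin(x + 3) + cos(x + 3)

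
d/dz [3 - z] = -1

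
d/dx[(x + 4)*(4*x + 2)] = 8*x + 18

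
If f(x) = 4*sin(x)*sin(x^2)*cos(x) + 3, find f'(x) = 8*x*sin(x)*cos(x)*cos(x^2) - 4*sin(x)^2*sin(x^2) + 4*sin(x^2)*cos(x)^2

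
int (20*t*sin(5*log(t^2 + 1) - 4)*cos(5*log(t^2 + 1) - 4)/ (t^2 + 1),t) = sin(5*log(t^2 + 1) - 4)^2 + C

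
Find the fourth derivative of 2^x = 2^x*log(2)^4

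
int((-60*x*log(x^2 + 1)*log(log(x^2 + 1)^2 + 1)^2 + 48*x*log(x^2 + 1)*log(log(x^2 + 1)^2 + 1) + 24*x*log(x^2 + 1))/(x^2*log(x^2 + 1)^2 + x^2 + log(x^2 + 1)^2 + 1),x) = (-5*log(log(x^2 + 1)^2 + 1)^2 + 6*log(log(x^2 + 1)^2 + 1) + 6)*log(log(x^2 + 1)^2 + 1) + C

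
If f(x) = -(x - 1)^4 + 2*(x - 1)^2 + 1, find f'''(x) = 24 - 24*x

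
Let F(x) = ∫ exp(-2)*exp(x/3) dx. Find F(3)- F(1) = -3*exp(-5/3) + 3*exp(-1)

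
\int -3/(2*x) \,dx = -3*log(x)/2 + C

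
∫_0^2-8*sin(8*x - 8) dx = 0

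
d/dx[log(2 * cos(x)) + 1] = -tan(x)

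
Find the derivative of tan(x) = cos(x)^(-2)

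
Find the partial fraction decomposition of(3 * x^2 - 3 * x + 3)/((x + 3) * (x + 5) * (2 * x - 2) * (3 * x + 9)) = -31/(48*(x + 5)) + 41/(64*(x + 3)) - 13/(16*(x + 3)^2) + 1/(192*(x - 1))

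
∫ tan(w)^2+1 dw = tan(w) + C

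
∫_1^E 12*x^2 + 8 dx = -12 + 8*E + 4*exp(3)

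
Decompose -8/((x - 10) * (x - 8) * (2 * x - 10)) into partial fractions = -4/(15*(x - 5)) + 2/(3*(x - 8)) - 2/(5*(x - 10))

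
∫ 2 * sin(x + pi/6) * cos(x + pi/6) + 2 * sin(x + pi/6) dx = -(cos(x + pi/6) + 2)*cos(x + pi/6) + C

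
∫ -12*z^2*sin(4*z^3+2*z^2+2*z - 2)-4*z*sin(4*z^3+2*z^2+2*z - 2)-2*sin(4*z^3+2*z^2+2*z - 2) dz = cos(2*(2*z^3 + z^2 + z - 1)) + C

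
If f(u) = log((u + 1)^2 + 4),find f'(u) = (2*u + 2)/(u^2 + 2*u + 5)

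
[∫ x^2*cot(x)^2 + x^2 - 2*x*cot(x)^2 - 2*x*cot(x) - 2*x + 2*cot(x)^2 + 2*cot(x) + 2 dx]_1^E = cot(1) + (-exp(2) - 2 + 2*E)*cot(E)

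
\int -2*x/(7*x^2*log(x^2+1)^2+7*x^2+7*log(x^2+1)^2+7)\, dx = acot(log(x^2 + 1))/7 + C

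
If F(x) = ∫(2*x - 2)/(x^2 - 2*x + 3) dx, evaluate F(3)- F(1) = -log(4) + log(12)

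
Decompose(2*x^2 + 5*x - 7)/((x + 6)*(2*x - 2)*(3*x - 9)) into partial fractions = 5/(54*(x + 6)) + 13/(54*(x - 3))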